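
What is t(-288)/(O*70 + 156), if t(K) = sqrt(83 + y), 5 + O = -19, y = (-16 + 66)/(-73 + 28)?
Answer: -sqrt(737)/4572 ≈ -0.0059378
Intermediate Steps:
y = -10/9 (y = 50/(-45) = 50*(-1/45) = -10/9 ≈ -1.1111)
O = -24 (O = -5 - 19 = -24)
t(K) = sqrt(737)/3 (t(K) = sqrt(83 - 10/9) = sqrt(737/9) = sqrt(737)/3)
t(-288)/(O*70 + 156) = (sqrt(737)/3)/(-24*70 + 156) = (sqrt(737)/3)/(-1680 + 156) = (sqrt(737)/3)/(-1524) = (sqrt(737)/3)*(-1/1524) = -sqrt(737)/4572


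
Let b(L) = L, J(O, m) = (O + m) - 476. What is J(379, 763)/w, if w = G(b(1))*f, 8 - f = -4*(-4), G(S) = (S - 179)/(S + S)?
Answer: 333/356 ≈ 0.93539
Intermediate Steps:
J(O, m) = -476 + O + m
G(S) = (-179 + S)/(2*S) (G(S) = (-179 + S)/((2*S)) = (-179 + S)*(1/(2*S)) = (-179 + S)/(2*S))
f = -8 (f = 8 - (-4)*(-4) = 8 - 1*16 = 8 - 16 = -8)
w = 712 (w = ((½)*(-179 + 1)/1)*(-8) = ((½)*1*(-178))*(-8) = -89*(-8) = 712)
J(379, 763)/w = (-476 + 379 + 763)/712 = 666*(1/712) = 333/356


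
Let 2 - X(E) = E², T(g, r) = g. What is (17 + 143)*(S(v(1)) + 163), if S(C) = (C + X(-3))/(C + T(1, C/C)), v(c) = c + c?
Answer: 77440/3 ≈ 25813.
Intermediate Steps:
v(c) = 2*c
X(E) = 2 - E²
S(C) = (-7 + C)/(1 + C) (S(C) = (C + (2 - 1*(-3)²))/(C + 1) = (C + (2 - 1*9))/(1 + C) = (C + (2 - 9))/(1 + C) = (C - 7)/(1 + C) = (-7 + C)/(1 + C))
(17 + 143)*(S(v(1)) + 163) = (17 + 143)*((-7 + 2*1)/(1 + 2*1) + 163) = 160*((-7 + 2)/(1 + 2) + 163) = 160*(-5/3 + 163) = 160*(484/3) = 77440/3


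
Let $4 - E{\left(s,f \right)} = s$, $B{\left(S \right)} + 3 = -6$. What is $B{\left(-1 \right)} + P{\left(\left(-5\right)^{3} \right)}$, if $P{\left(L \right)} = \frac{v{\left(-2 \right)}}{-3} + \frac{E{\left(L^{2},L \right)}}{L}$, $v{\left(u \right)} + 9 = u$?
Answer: $\frac{44863}{375} \approx 119.63$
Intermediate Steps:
$B{\left(S \right)} = -9$ ($B{\left(S \right)} = -3 - 6 = -9$)
$E{\left(s,f \right)} = 4 - s$
$v{\left(u \right)} = -9 + u$
$P{\left(L \right)} = \frac{11}{3} + \frac{4 - L^{2}}{L}$ ($P{\left(L \right)} = \frac{-9 - 2}{-3} + \frac{4 - L^{2}}{L} = \left(-11\right) \left(- \frac{1}{3}\right) + \frac{4 - L^{2}}{L} = \frac{11}{3} + \frac{4 - L^{2}}{L}$)
$B{\left(-1 \right)} + P{\left(\left(-5\right)^{3} \right)} = -9 + \left(\frac{11}{3} - \left(-5\right)^{3} + \frac{4}{\left(-5\right)^{3}}\right) = -9 + \left(\frac{11}{3} - -125 + \frac{4}{-125}\right) = -9 + \left(\frac{11}{3} + 125 + 4 \left(- \frac{1}{125}\right)\right) = -9 + \left(\frac{11}{3} + 125 - \frac{4}{125}\right) = -9 + \frac{48238}{375} = \frac{44863}{375}$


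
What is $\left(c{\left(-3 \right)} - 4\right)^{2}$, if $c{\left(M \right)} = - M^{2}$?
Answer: $169$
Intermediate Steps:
$\left(c{\left(-3 \right)} - 4\right)^{2} = \left(- \left(-3\right)^{2} - 4\right)^{2} = \left(\left(-1\right) 9 - 4\right)^{2} = \left(-9 - 4\right)^{2} = \left(-13\right)^{2} = 169$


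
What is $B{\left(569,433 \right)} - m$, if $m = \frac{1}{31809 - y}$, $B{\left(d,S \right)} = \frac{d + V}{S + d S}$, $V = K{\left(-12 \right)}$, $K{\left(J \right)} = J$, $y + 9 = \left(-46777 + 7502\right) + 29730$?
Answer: $\frac{1199599}{537305370} \approx 0.0022326$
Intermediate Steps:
$y = -9554$ ($y = -9 + \left(\left(-46777 + 7502\right) + 29730\right) = -9 + \left(-39275 + 29730\right) = -9 - 9545 = -9554$)
$V = -12$
$B{\left(d,S \right)} = \frac{-12 + d}{S + S d}$ ($B{\left(d,S \right)} = \frac{d - 12}{S + d S} = \frac{-12 + d}{S + S d}$)
$m = \frac{1}{41363}$ ($m = \frac{1}{31809 - -9554} = \frac{1}{31809 + 9554} = \frac{1}{41363} \approx 2.4176 \cdot 10^{-5}$)
$B{\left(569,433 \right)} - m = \frac{-12 + 569}{433 \left(1 + 569\right)} - \frac{1}{41363} = \frac{1}{433} \cdot \frac{1}{570} \cdot 557 - \frac{1}{41363} = \frac{557}{246810} - \frac{1}{41363} = \frac{1199599}{537305370}$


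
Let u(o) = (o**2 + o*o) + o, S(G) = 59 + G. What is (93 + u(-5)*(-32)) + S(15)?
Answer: -1273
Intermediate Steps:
u(o) = o + 2*o**2 (u(o) = (o**2 + o**2) + o = 2*o**2 + o = o + 2*o**2)
(93 + u(-5)*(-32)) + S(15) = (93 - 5*(1 + 2*(-5))*(-32)) + (59 + 15) = (93 - 5*(1 - 10)*(-32)) + 74 = (93 - 5*(-9)*(-32)) + 74 = (93 + 45*(-32)) + 74 = (93 - 1440) + 74 = -1347 + 74 = -1273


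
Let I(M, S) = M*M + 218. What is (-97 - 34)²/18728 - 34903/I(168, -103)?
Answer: -82785111/266330888 ≈ -0.31084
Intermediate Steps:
I(M, S) = 218 + M² (I(M, S) = M² + 218 = 218 + M²)
(-97 - 34)²/18728 - 34903/I(168, -103) = (-97 - 34)²/18728 - 34903/(218 + 168²) = (-131)²*(1/18728) - 34903/(218 + 28224) = 17161*(1/18728) - 34903/28442 = 17161/18728 - 34903*1/28442 = 17161/18728 - 34903/28442 = -82785111/266330888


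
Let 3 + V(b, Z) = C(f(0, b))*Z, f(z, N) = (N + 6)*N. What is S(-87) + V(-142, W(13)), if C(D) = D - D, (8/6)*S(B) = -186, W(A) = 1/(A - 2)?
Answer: -285/2 ≈ -142.50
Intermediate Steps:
W(A) = 1/(-2 + A)
S(B) = -279/2 (S(B) = (¾)*(-186) = -279/2)
f(z, N) = N*(6 + N) (f(z, N) = (6 + N)*N = N*(6 + N))
C(D) = 0
V(b, Z) = -3 (V(b, Z) = -3 + 0*Z = -3 + 0 = -3)
S(-87) + V(-142, W(13)) = -279/2 - 3 = -285/2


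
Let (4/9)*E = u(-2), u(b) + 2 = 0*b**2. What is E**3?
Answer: -729/8 ≈ -91.125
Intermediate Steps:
u(b) = -2 (u(b) = -2 + 0*b**2 = -2 + 0 = -2)
E = -9/2 (E = (9/4)*(-2) = -9/2 ≈ -4.5000)
E**3 = (-9/2)**3 = -729/8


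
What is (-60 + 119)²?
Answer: 3481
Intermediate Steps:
(-60 + 119)² = 59² = 3481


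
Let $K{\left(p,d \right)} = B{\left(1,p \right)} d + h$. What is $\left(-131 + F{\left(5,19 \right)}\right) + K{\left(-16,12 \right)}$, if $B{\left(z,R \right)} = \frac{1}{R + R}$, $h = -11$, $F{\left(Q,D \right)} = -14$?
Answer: $- \frac{1251}{8} \approx -156.38$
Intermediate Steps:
$B{\left(z,R \right)} = \frac{1}{2 R}$
$K{\left(p,d \right)} = -11 + \frac{d}{2 p}$ ($K{\left(p,d \right)} = \frac{1}{2 p} d - 11 = \frac{d}{2 p} - 11 = -11 + \frac{d}{2 p}$)
$\left(-131 + F{\left(5,19 \right)}\right) + K{\left(-16,12 \right)} = \left(-131 - 14\right) - \left(11 - \frac{6}{-16}\right) = -145 - \left(11 - - \frac{3}{8}\right) = -145 - \frac{91}{8} = - \frac{1251}{8}$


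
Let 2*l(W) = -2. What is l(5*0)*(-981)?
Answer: 981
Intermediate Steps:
l(W) = -1 (l(W) = (½)*(-2) = -1)
l(5*0)*(-981) = -1*(-981) = 981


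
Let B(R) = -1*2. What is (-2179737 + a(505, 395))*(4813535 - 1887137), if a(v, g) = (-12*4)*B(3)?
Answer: -6378497063118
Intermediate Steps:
B(R) = -2
a(v, g) = 96 (a(v, g) = -12*4*(-2) = -48*(-2) = 96)
(-2179737 + a(505, 395))*(4813535 - 1887137) = (-2179737 + 96)*(4813535 - 1887137) = -2179641*2926398 = -6378497063118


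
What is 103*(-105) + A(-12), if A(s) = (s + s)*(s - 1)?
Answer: -10503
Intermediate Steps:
A(s) = 2*s*(-1 + s) (A(s) = (2*s)*(-1 + s) = 2*s*(-1 + s))
103*(-105) + A(-12) = 103*(-105) + 2*(-12)*(-1 - 12) = -10815 + 2*(-12)*(-13) = -10815 + 312 = -10503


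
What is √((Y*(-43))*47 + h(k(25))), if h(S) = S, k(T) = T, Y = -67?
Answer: 18*√418 ≈ 368.01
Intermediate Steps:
√((Y*(-43))*47 + h(k(25))) = √(-67*(-43)*47 + 25) = √(2881*47 + 25) = √(135407 + 25) = √135432 = 18*√418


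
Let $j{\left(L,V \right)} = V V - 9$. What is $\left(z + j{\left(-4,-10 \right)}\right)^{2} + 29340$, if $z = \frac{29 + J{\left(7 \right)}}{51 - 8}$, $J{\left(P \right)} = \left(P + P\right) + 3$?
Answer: $\frac{69923341}{1849} \approx 37817.0$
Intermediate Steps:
$J{\left(P \right)} = 3 + 2 P$ ($J{\left(P \right)} = 2 P + 3 = 3 + 2 P$)
$j{\left(L,V \right)} = -9 + V^{2}$ ($j{\left(L,V \right)} = V^{2} - 9 = -9 + V^{2}$)
$z = \frac{46}{43}$ ($z = \frac{29 + \left(3 + 2 \cdot 7\right)}{51 - 8} = \frac{29 + \left(3 + 14\right)}{43} = \left(29 + 17\right) \frac{1}{43} = 46 \cdot \frac{1}{43} = \frac{46}{43} \approx 1.0698$)
$\left(z + j{\left(-4,-10 \right)}\right)^{2} + 29340 = \left(\frac{46}{43} - \left(9 - \left(-10\right)^{2}\right)\right)^{2} + 29340 = \left(\frac{46}{43} + \left(-9 + 100\right)\right)^{2} + 29340 = \left(\frac{46}{43} + 91\right)^{2} + 29340 = \left(\frac{3959}{43}\right)^{2} + 29340 = \frac{15673681}{1849} + 29340 = \frac{69923341}{1849}$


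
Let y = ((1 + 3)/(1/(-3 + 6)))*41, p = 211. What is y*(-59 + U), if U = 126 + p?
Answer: 136776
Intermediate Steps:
U = 337 (U = 126 + 211 = 337)
y = 492 (y = (4/(1/3))*41 = (4/(⅓))*41 = (4*3)*41 = 12*41 = 492)
y*(-59 + U) = 492*(-59 + 337) = 492*278 = 136776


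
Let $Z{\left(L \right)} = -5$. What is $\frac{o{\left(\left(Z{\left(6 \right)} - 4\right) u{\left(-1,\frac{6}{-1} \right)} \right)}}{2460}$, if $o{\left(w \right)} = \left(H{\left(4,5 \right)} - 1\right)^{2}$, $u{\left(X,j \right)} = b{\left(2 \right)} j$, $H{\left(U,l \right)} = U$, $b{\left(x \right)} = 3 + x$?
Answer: $\frac{3}{820} \approx 0.0036585$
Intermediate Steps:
$u{\left(X,j \right)} = 5 j$ ($u{\left(X,j \right)} = \left(3 + 2\right) j = 5 j$)
$o{\left(w \right)} = 9$ ($o{\left(w \right)} = \left(4 - 1\right)^{2} = 3^{2} = 9$)
$\frac{o{\left(\left(Z{\left(6 \right)} - 4\right) u{\left(-1,\frac{6}{-1} \right)} \right)}}{2460} = \frac{9}{2460} = 9 \cdot \frac{1}{2460} = \frac{3}{820}$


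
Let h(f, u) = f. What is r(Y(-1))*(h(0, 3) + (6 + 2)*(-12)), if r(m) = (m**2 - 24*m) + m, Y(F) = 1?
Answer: 2112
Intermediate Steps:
r(m) = m**2 - 23*m
r(Y(-1))*(h(0, 3) + (6 + 2)*(-12)) = (1*(-23 + 1))*(0 + (6 + 2)*(-12)) = (1*(-22))*(0 + 8*(-12)) = -22*(0 - 96) = -22*(-96) = 2112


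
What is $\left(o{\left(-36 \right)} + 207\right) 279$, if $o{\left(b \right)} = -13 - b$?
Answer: $64170$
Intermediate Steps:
$\left(o{\left(-36 \right)} + 207\right) 279 = \left(\left(-13 - -36\right) + 207\right) 279 = \left(\left(-13 + 36\right) + 207\right) 279 = \left(23 + 207\right) 279 = 230 \cdot 279 = 64170$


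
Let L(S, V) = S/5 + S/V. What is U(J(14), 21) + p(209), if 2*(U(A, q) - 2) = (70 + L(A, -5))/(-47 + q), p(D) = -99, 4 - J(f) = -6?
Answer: -2557/26 ≈ -98.346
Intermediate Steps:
J(f) = 10 (J(f) = 4 - 1*(-6) = 4 + 6 = 10)
L(S, V) = S/5 + S/V (L(S, V) = S*(⅕) + S/V = S/5 + S/V)
U(A, q) = 2 + 35/(-47 + q) (U(A, q) = 2 + ((70 + (A/5 + A/(-5)))/(-47 + q))/2 = 2 + ((70 + (A/5 + A*(-⅕)))/(-47 + q))/2 = 2 + ((70 + (A/5 - A/5))/(-47 + q))/2 = 2 + ((70 + 0)/(-47 + q))/2 = 2 + (70/(-47 + q))/2 = 2 + 35/(-47 + q))
U(J(14), 21) + p(209) = (-59 + 2*21)/(-47 + 21) - 99 = (-59 + 42)/(-26) - 99 = -1/26*(-17) - 99 = 17/26 - 99 = -2557/26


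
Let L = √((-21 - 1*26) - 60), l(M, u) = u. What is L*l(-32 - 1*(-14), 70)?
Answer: 70*I*√107 ≈ 724.09*I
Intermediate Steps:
L = I*√107 (L = √((-21 - 26) - 60) = √(-47 - 60) = √(-107) = I*√107 ≈ 10.344*I)
L*l(-32 - 1*(-14), 70) = (I*√107)*70 = 70*I*√107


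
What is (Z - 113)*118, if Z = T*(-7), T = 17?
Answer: -27376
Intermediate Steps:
Z = -119 (Z = 17*(-7) = -119)
(Z - 113)*118 = (-119 - 113)*118 = -232*118 = -27376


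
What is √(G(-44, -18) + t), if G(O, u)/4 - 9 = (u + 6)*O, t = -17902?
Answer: I*√15754 ≈ 125.51*I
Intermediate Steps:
G(O, u) = 36 + 4*O*(6 + u) (G(O, u) = 36 + 4*((u + 6)*O) = 36 + 4*((6 + u)*O) = 36 + 4*(O*(6 + u)) = 36 + 4*O*(6 + u))
√(G(-44, -18) + t) = √((36 + 24*(-44) + 4*(-44)*(-18)) - 17902) = √((36 - 1056 + 3168) - 17902) = √(2148 - 17902) = √(-15754) = I*√15754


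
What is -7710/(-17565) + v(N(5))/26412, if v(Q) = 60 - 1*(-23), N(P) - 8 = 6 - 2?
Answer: 13672961/30928452 ≈ 0.44208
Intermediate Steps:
N(P) = 12 (N(P) = 8 + (6 - 2) = 8 + 4 = 12)
v(Q) = 83 (v(Q) = 60 + 23 = 83)
-7710/(-17565) + v(N(5))/26412 = -7710/(-17565) + 83/26412 = -7710*(-1/17565) + 83*(1/26412) = 514/1171 + 83/26412 = 13672961/30928452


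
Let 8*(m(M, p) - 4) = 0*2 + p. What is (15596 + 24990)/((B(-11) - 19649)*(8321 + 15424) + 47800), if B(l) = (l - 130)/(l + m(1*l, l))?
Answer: -2719262/31229901875 ≈ -8.7072e-5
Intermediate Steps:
m(M, p) = 4 + p/8 (m(M, p) = 4 + (0*2 + p)/8 = 4 + (0 + p)/8 = 4 + p/8)
B(l) = (-130 + l)/(4 + 9*l/8) (B(l) = (l - 130)/(l + (4 + l/8)) = (-130 + l)/(4 + 9*l/8))
(15596 + 24990)/((B(-11) - 19649)*(8321 + 15424) + 47800) = (15596 + 24990)/((8*(-130 - 11)/(32 + 9*(-11)) - 19649)*(8321 + 15424) + 47800) = 40586/((8*(-141)/(32 - 99) - 19649)*23745 + 47800) = 40586/((8*(-141)/(-67) - 19649)*23745 + 47800) = 40586/((8*(-1/67)*(-141) - 19649)*23745 + 47800) = 40586/((1128/67 - 19649)*23745 + 47800) = 40586/(-1315355/67*23745 + 47800) = 40586/(-31233104475/67 + 47800) = 40586/(-31229901875/67) = 40586*(-67/31229901875) = -2719262/31229901875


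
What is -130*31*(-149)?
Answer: 600470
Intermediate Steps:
-130*31*(-149) = -4030*(-149) = 600470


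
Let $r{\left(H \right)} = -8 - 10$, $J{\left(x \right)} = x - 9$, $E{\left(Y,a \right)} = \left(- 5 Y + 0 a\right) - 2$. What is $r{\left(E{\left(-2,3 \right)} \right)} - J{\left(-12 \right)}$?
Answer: $3$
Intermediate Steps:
$E{\left(Y,a \right)} = -2 - 5 Y$ ($E{\left(Y,a \right)} = \left(- 5 Y + 0\right) - 2 = - 5 Y - 2 = -2 - 5 Y$)
$J{\left(x \right)} = -9 + x$ ($J{\left(x \right)} = x - 9 = -9 + x$)
$r{\left(H \right)} = -18$ ($r{\left(H \right)} = -8 - 10 = -18$)
$r{\left(E{\left(-2,3 \right)} \right)} - J{\left(-12 \right)} = -18 - \left(-9 - 12\right) = -18 - -21 = -18 + 21 = 3$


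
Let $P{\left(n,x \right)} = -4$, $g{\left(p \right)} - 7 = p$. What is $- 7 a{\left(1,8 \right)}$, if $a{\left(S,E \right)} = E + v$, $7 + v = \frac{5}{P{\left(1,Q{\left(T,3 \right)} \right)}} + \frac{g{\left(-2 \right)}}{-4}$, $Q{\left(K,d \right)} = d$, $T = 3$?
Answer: $\frac{21}{2} \approx 10.5$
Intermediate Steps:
$g{\left(p \right)} = 7 + p$
$v = - \frac{19}{2}$ ($v = -7 + \left(\frac{5}{-4} + \frac{7 - 2}{-4}\right) = -7 + \left(5 \left(- \frac{1}{4}\right) + 5 \left(- \frac{1}{4}\right)\right) = -7 - \frac{5}{2} = - \frac{19}{2} \approx -9.5$)
$a{\left(S,E \right)} = - \frac{19}{2} + E$ ($a{\left(S,E \right)} = E - \frac{19}{2} = - \frac{19}{2} + E$)
$- 7 a{\left(1,8 \right)} = - 7 \left(- \frac{19}{2} + 8\right) = \left(-7\right) \left(- \frac{3}{2}\right) = \frac{21}{2}$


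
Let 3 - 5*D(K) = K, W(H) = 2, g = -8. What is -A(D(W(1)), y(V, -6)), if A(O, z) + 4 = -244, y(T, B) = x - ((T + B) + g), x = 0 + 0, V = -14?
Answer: 248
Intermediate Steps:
x = 0
D(K) = 3/5 - K/5
y(T, B) = 8 - B - T (y(T, B) = 0 - ((T + B) - 8) = 0 - ((B + T) - 8) = 0 - (-8 + B + T) = 0 + (8 - B - T) = 8 - B - T)
A(O, z) = -248 (A(O, z) = -4 - 244 = -248)
-A(D(W(1)), y(V, -6)) = -1*(-248) = 248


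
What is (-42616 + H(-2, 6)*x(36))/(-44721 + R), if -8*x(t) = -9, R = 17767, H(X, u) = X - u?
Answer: 42625/26954 ≈ 1.5814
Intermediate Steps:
x(t) = 9/8 (x(t) = -1/8*(-9) = 9/8)
(-42616 + H(-2, 6)*x(36))/(-44721 + R) = (-42616 + (-2 - 1*6)*(9/8))/(-44721 + 17767) = (-42616 + (-2 - 6)*(9/8))/(-26954) = (-42616 - 8*9/8)*(-1/26954) = (-42616 - 9)*(-1/26954) = -42625*(-1/26954) = 42625/26954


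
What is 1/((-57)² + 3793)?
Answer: 1/7042 ≈ 0.00014201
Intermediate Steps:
1/((-57)² + 3793) = 1/(3249 + 3793) = 1/7042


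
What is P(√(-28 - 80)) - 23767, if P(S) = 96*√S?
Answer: -23767 + 96*3^(¾)*(1 + I) ≈ -23548.0 + 218.83*I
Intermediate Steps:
P(√(-28 - 80)) - 23767 = 96*√(√(-28 - 80)) - 23767 = 96*√(√(-108)) - 23767 = 96*√(6*I*√3) - 23767 = 96*(√2*3^(¾)*√I) - 23767 = 96*√2*3^(¾)*√I - 23767 = -23767 + 96*√2*3^(¾)*√I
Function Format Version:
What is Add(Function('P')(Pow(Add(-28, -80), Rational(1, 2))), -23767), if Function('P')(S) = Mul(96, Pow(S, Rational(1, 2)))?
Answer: Add(-23767, Mul(96, Pow(3, Rational(3, 4)), Add(1, I))) ≈ Add(-23548., Mul(218.83, I))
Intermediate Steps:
Add(Function('P')(Pow(Add(-28, -80), Rational(1, 2))), -23767) = Add(Mul(96, Pow(Pow(Add(-28, -80), Rational(1, 2)), Rational(1, 2))), -23767) = Add(Mul(96, Pow(Pow(-108, Rational(1, 2)), Rational(1, 2))), -23767) = Add(Mul(96, Pow(Mul(6, I, Pow(3, Rational(1, 2))), Rational(1, 2))), -23767) = Add(Mul(96, Mul(Pow(2, Rational(1, 2)), Pow(3, Rational(3, 4)), Pow(I, Rational(1, 2)))), -23767) = Add(Mul(96, Pow(2, Rational(1, 2)), Pow(3, Rational(3, 4)), Pow(I, Rational(1, 2))), -23767) = Add(-23767, Mul(96, Pow(2, Rational(1, 2)), Pow(3, Rational(3, 4)), Pow(I, Rational(1, 2))))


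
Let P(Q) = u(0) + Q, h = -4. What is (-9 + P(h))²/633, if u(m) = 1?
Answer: 48/211 ≈ 0.22749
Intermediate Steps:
P(Q) = 1 + Q
(-9 + P(h))²/633 = (-9 + (1 - 4))²/633 = (-9 - 3)²*(1/633) = (-12)²*(1/633) = 144*(1/633) = 48/211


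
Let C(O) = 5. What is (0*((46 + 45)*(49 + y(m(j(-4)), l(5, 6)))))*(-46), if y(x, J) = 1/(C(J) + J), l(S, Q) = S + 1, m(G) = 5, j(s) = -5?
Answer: 0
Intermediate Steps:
l(S, Q) = 1 + S
y(x, J) = 1/(5 + J)
(0*((46 + 45)*(49 + y(m(j(-4)), l(5, 6)))))*(-46) = (0*((46 + 45)*(49 + 1/(5 + (1 + 5)))))*(-46) = (0*(91*(49 + 1/(5 + 6))))*(-46) = (0*(91*(49 + 1/11)))*(-46) = (0*(91*(540/11)))*(-46) = (0*(49140/11))*(-46) = 0*(-46) = 0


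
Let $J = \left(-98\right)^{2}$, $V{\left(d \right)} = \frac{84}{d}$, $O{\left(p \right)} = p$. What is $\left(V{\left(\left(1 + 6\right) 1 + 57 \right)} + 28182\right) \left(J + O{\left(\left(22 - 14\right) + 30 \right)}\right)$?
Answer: $\frac{2173947993}{8} \approx 2.7174 \cdot 10^{8}$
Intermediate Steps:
$J = 9604$
$\left(V{\left(\left(1 + 6\right) 1 + 57 \right)} + 28182\right) \left(J + O{\left(\left(22 - 14\right) + 30 \right)}\right) = \left(\frac{84}{\left(1 + 6\right) 1 + 57} + 28182\right) \left(9604 + \left(\left(22 - 14\right) + 30\right)\right) = \left(\frac{84}{7 \cdot 1 + 57} + 28182\right) \left(9604 + \left(8 + 30\right)\right) = \left(\frac{84}{7 + 57} + 28182\right) \left(9604 + 38\right) = \left(\frac{84}{64} + 28182\right) 9642 = \left(84 \cdot \frac{1}{64} + 28182\right) 9642 = \left(\frac{21}{16} + 28182\right) 9642 = \frac{450933}{16} \cdot 9642 = \frac{2173947993}{8}$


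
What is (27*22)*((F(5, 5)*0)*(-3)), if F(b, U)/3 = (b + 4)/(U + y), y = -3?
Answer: 0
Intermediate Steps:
F(b, U) = 3*(4 + b)/(-3 + U) (F(b, U) = 3*((b + 4)/(U - 3)) = 3*((4 + b)/(-3 + U)) = 3*(4 + b)/(-3 + U))
(27*22)*((F(5, 5)*0)*(-3)) = (27*22)*(((3*(4 + 5)/(-3 + 5))*0)*(-3)) = 594*(((3*9/2)*0)*(-3)) = 594*(((3*(½)*9)*0)*(-3)) = 594*(((27/2)*0)*(-3)) = 594*(0*(-3)) = 594*0 = 0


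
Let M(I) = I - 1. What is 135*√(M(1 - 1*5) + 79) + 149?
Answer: 149 + 135*√74 ≈ 1310.3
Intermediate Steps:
M(I) = -1 + I
135*√(M(1 - 1*5) + 79) + 149 = 135*√((-1 + (1 - 1*5)) + 79) + 149 = 135*√((-1 + (1 - 5)) + 79) + 149 = 135*√((-1 - 4) + 79) + 149 = 135*√(-5 + 79) + 149 = 135*√74 + 149 = 149 + 135*√74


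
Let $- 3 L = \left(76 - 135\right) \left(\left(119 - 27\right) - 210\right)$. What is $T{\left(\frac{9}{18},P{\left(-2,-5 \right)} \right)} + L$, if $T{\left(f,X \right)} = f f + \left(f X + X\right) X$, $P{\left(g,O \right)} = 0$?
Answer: $- \frac{27845}{12} \approx -2320.4$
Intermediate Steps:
$L = - \frac{6962}{3}$ ($L = - \frac{\left(76 - 135\right) \left(\left(119 - 27\right) - 210\right)}{3} = - \frac{\left(-59\right) \left(92 - 210\right)}{3} = - \frac{\left(-59\right) \left(-118\right)}{3} = \left(- \frac{1}{3}\right) 6962 = - \frac{6962}{3} \approx -2320.7$)
$T{\left(f,X \right)} = f^{2} + X \left(X + X f\right)$ ($T{\left(f,X \right)} = f^{2} + \left(X f + X\right) X = f^{2} + \left(X + X f\right) X = f^{2} + X \left(X + X f\right)$)
$T{\left(\frac{9}{18},P{\left(-2,-5 \right)} \right)} + L = \left(0^{2} + \left(\frac{9}{18}\right)^{2} + \frac{9}{18} \cdot 0^{2}\right) - \frac{6962}{3} = \left(0 + \left(9 \cdot \frac{1}{18}\right)^{2} + 9 \cdot \frac{1}{18} \cdot 0\right) - \frac{6962}{3} = \left(0 + \left(\frac{1}{2}\right)^{2} + \frac{1}{2} \cdot 0\right) - \frac{6962}{3} = \left(0 + \frac{1}{4} + 0\right) - \frac{6962}{3} = \frac{1}{4} - \frac{6962}{3} = - \frac{27845}{12}$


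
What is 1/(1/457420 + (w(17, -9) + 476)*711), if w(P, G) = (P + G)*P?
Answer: 457420/199038079441 ≈ 2.2982e-6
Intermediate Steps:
w(P, G) = P*(G + P) (w(P, G) = (G + P)*P = P*(G + P))
1/(1/457420 + (w(17, -9) + 476)*711) = 1/(1/457420 + (17*(-9 + 17) + 476)*711) = 1/(1/457420 + (17*8 + 476)*711) = 1/(1/457420 + (136 + 476)*711) = 1/(1/457420 + 612*711) = 1/(1/457420 + 435132) = 1/(199038079441/457420) = 457420/199038079441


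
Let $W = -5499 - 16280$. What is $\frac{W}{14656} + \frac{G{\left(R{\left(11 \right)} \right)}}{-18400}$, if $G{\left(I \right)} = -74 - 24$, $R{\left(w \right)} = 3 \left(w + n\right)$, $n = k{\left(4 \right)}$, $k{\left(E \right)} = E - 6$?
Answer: $- \frac{12478041}{8427200} \approx -1.4807$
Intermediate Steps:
$k{\left(E \right)} = -6 + E$ ($k{\left(E \right)} = E - 6 = -6 + E$)
$n = -2$ ($n = -6 + 4 = -2$)
$R{\left(w \right)} = -6 + 3 w$ ($R{\left(w \right)} = 3 \left(w - 2\right) = 3 \left(-2 + w\right) = -6 + 3 w$)
$G{\left(I \right)} = -98$
$W = -21779$
$\frac{W}{14656} + \frac{G{\left(R{\left(11 \right)} \right)}}{-18400} = - \frac{21779}{14656} - \frac{98}{-18400} = \left(-21779\right) \frac{1}{14656} - - \frac{49}{9200} = - \frac{21779}{14656} + \frac{49}{9200} = - \frac{12478041}{8427200}$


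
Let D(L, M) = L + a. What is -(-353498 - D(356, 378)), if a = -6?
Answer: 353848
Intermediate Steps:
D(L, M) = -6 + L (D(L, M) = L - 6 = -6 + L)
-(-353498 - D(356, 378)) = -(-353498 - (-6 + 356)) = -(-353498 - 1*350) = -(-353498 - 350) = -1*(-353848) = 353848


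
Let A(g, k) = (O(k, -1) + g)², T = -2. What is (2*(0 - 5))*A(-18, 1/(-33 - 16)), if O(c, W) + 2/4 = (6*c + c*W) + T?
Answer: -20381805/4802 ≈ -4244.4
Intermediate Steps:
O(c, W) = -5/2 + 6*c + W*c (O(c, W) = -½ + ((6*c + c*W) - 2) = -½ + ((6*c + W*c) - 2) = -½ + (-2 + 6*c + W*c) = -5/2 + 6*c + W*c)
A(g, k) = (-5/2 + g + 5*k)² (A(g, k) = ((-5/2 + 6*k - k) + g)² = ((-5/2 + 5*k) + g)² = (-5/2 + g + 5*k)²)
(2*(0 - 5))*A(-18, 1/(-33 - 16)) = (2*(0 - 5))*((-5 + 2*(-18) + 10/(-33 - 16))²/4) = (2*(-5))*((-5 - 36 + 10/(-49))²/4) = -5*(-5 - 36 + 10*(-1/49))²/2 = -5*(-5 - 36 - 10/49)²/2 = -5*(-2019/49)²/2 = -5*4076361/(2*2401) = -10*4076361/9604 = -20381805/4802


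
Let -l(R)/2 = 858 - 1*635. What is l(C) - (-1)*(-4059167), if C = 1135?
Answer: -4059613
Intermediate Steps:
l(R) = -446 (l(R) = -2*(858 - 1*635) = -2*(858 - 635) = -2*223 = -446)
l(C) - (-1)*(-4059167) = -446 - (-1)*(-4059167) = -446 - 1*4059167 = -446 - 4059167 = -4059613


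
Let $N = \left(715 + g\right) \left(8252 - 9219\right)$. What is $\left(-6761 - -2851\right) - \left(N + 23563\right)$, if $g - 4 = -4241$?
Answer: $-3433247$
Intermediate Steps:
$g = -4237$ ($g = 4 - 4241 = -4237$)
$N = 3405774$ ($N = \left(715 - 4237\right) \left(8252 - 9219\right) = \left(-3522\right) \left(-967\right) = 3405774$)
$\left(-6761 - -2851\right) - \left(N + 23563\right) = \left(-6761 - -2851\right) - \left(3405774 + 23563\right) = \left(-6761 + 2851\right) - 3429337 = -3910 - 3429337 = -3433247$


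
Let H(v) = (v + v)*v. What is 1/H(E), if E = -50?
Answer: 1/5000 ≈ 0.00020000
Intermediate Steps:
H(v) = 2*v² (H(v) = (2*v)*v = 2*v²)
1/H(E) = 1/(2*(-50)²) = 1/(2*2500) = 1/5000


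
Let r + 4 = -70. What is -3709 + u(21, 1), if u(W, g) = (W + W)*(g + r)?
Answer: -6775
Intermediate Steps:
r = -74 (r = -4 - 70 = -74)
u(W, g) = 2*W*(-74 + g) (u(W, g) = (W + W)*(g - 74) = (2*W)*(-74 + g) = 2*W*(-74 + g))
-3709 + u(21, 1) = -3709 + 2*21*(-74 + 1) = -3709 + 2*21*(-73) = -3709 - 3066 = -6775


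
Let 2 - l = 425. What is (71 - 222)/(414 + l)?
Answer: 151/9 ≈ 16.778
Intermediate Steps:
l = -423 (l = 2 - 1*425 = 2 - 425 = -423)
(71 - 222)/(414 + l) = (71 - 222)/(414 - 423) = -151/(-9) = -151*(-⅑) = 151/9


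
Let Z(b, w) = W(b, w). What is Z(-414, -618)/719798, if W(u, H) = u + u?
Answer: -414/359899 ≈ -0.0011503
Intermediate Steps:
W(u, H) = 2*u
Z(b, w) = 2*b
Z(-414, -618)/719798 = (2*(-414))/719798 = -828*1/719798 = -414/359899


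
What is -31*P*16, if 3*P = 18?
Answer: -2976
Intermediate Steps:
P = 6 (P = (⅓)*18 = 6)
-31*P*16 = -31*6*16 = -186*16 = -2976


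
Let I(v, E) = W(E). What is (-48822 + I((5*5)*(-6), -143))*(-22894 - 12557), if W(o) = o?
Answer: 1735858215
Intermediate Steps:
I(v, E) = E
(-48822 + I((5*5)*(-6), -143))*(-22894 - 12557) = (-48822 - 143)*(-22894 - 12557) = -48965*(-35451) = 1735858215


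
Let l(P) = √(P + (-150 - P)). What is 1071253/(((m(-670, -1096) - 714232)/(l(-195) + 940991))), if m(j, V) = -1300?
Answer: -24586327603/17452 - 5356265*I*√6/715532 ≈ -1.4088e+6 - 18.336*I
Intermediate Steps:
l(P) = 5*I*√6 (l(P) = √(-150) = 5*I*√6)
1071253/(((m(-670, -1096) - 714232)/(l(-195) + 940991))) = 1071253/(((-1300 - 714232)/(5*I*√6 + 940991))) = 1071253/((-715532/(940991 + 5*I*√6))) = 1071253*(-22951/17452 - 5*I*√6/715532) = -24586327603/17452 - 5356265*I*√6/715532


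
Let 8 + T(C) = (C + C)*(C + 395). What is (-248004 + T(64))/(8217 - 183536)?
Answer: 189260/175319 ≈ 1.0795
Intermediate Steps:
T(C) = -8 + 2*C*(395 + C) (T(C) = -8 + (C + C)*(C + 395) = -8 + (2*C)*(395 + C) = -8 + 2*C*(395 + C))
(-248004 + T(64))/(8217 - 183536) = (-248004 + (-8 + 2*64**2 + 790*64))/(8217 - 183536) = (-248004 + (-8 + 2*4096 + 50560))/(-175319) = (-248004 + (-8 + 8192 + 50560))*(-1/175319) = (-248004 + 58744)*(-1/175319) = -189260*(-1/175319) = 189260/175319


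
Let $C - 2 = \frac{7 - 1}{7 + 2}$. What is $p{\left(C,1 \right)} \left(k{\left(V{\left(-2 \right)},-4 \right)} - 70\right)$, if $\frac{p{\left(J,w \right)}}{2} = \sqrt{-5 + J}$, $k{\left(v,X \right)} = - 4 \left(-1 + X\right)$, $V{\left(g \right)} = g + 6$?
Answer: $- \frac{100 i \sqrt{21}}{3} \approx - 152.75 i$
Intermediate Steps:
$C = \frac{8}{3}$ ($C = 2 + \frac{7 - 1}{7 + 2} = 2 + \frac{6}{9} = 2 + 6 \cdot \frac{1}{9} = 2 + \frac{2}{3} = \frac{8}{3} \approx 2.6667$)
$V{\left(g \right)} = 6 + g$
$k{\left(v,X \right)} = 4 - 4 X$
$p{\left(J,w \right)} = 2 \sqrt{-5 + J}$
$p{\left(C,1 \right)} \left(k{\left(V{\left(-2 \right)},-4 \right)} - 70\right) = 2 \sqrt{-5 + \frac{8}{3}} \left(\left(4 - -16\right) - 70\right) = 2 \sqrt{- \frac{7}{3}} \left(\left(4 + 16\right) - 70\right) = 2 \frac{i \sqrt{21}}{3} \left(20 - 70\right) = \frac{2 i \sqrt{21}}{3} \left(-50\right) = - \frac{100 i \sqrt{21}}{3}$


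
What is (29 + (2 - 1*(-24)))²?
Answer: 3025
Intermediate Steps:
(29 + (2 - 1*(-24)))² = (29 + (2 + 24))² = (29 + 26)² = 55² = 3025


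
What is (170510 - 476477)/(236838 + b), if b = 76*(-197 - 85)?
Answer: -101989/71802 ≈ -1.4204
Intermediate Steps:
b = -21432 (b = 76*(-282) = -21432)
(170510 - 476477)/(236838 + b) = (170510 - 476477)/(236838 - 21432) = -305967/215406 = -305967*1/215406 = -101989/71802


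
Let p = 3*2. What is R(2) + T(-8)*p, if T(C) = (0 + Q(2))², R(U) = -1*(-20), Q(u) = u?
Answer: 44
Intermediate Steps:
R(U) = 20
T(C) = 4 (T(C) = (0 + 2)² = 2² = 4)
p = 6
R(2) + T(-8)*p = 20 + 4*6 = 20 + 24 = 44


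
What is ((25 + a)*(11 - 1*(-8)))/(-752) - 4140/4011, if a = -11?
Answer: -696701/502712 ≈ -1.3859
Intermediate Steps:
((25 + a)*(11 - 1*(-8)))/(-752) - 4140/4011 = ((25 - 11)*(11 - 1*(-8)))/(-752) - 4140/4011 = (14*(11 + 8))*(-1/752) - 4140*1/4011 = (14*19)*(-1/752) - 1380/1337 = 266*(-1/752) - 1380/1337 = -133/376 - 1380/1337 = -696701/502712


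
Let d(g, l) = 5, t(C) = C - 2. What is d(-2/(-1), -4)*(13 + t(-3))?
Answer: 40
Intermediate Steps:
t(C) = -2 + C
d(-2/(-1), -4)*(13 + t(-3)) = 5*(13 + (-2 - 3)) = 5*(13 - 5) = 5*8 = 40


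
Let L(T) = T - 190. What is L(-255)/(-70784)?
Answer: 445/70784 ≈ 0.0062867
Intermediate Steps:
L(T) = -190 + T
L(-255)/(-70784) = (-190 - 255)/(-70784) = -445*(-1/70784) = 445/70784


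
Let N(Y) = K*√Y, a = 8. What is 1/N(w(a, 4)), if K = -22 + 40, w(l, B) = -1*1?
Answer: -I/18 ≈ -0.055556*I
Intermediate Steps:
w(l, B) = -1
K = 18
N(Y) = 18*√Y
1/N(w(a, 4)) = 1/(18*√(-1)) = 1/(18*I) = -I/18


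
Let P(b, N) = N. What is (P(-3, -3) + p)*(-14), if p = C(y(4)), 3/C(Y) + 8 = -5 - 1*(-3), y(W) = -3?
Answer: 231/5 ≈ 46.200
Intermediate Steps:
C(Y) = -3/10 (C(Y) = 3/(-8 + (-5 - 1*(-3))) = 3/(-8 + (-5 + 3)) = 3/(-8 - 2) = 3/(-10) = 3*(-⅒) = -3/10)
p = -3/10 ≈ -0.30000
(P(-3, -3) + p)*(-14) = (-3 - 3/10)*(-14) = -33/10*(-14) = 231/5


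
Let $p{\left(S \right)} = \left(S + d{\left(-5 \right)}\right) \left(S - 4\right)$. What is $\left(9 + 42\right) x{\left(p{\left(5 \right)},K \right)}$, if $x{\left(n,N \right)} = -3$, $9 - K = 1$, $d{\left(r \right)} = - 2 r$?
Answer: $-153$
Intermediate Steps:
$K = 8$ ($K = 9 - 1 = 8$)
$p{\left(S \right)} = \left(-4 + S\right) \left(10 + S\right)$ ($p{\left(S \right)} = \left(S - -10\right) \left(S - 4\right) = \left(S + 10\right) \left(-4 + S\right) = \left(10 + S\right) \left(-4 + S\right) = \left(-4 + S\right) \left(10 + S\right)$)
$\left(9 + 42\right) x{\left(p{\left(5 \right)},K \right)} = \left(9 + 42\right) \left(-3\right) = 51 \left(-3\right) = -153$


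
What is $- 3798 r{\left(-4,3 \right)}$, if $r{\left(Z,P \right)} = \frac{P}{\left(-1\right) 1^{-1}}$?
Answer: $11394$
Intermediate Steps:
$r{\left(Z,P \right)} = - P$ ($r{\left(Z,P \right)} = \frac{P}{\left(-1\right) 1} = \frac{P}{-1} = P \left(-1\right) = - P$)
$- 3798 r{\left(-4,3 \right)} = - 3798 \left(\left(-1\right) 3\right) = \left(-3798\right) \left(-3\right) = 11394$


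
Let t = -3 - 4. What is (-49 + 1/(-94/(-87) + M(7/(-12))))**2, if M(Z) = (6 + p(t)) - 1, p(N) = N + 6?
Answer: 465308041/195364 ≈ 2381.8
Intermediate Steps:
t = -7
p(N) = 6 + N
M(Z) = 4 (M(Z) = (6 + (6 - 7)) - 1 = (6 - 1) - 1 = 5 - 1 = 4)
(-49 + 1/(-94/(-87) + M(7/(-12))))**2 = (-49 + 1/(-94/(-87) + 4))**2 = (-49 + 1/(-94*(-1/87) + 4))**2 = (-49 + 1/(94/87 + 4))**2 = (-49 + 1/(442/87))**2 = (-49 + 87/442)**2 = (-21571/442)**2 = 465308041/195364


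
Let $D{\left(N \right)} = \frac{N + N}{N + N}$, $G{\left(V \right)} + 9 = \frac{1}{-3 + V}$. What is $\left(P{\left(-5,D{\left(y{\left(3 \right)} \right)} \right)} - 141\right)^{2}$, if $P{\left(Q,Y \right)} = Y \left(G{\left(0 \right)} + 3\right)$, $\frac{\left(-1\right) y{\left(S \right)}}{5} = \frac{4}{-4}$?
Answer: $\frac{195364}{9} \approx 21707.0$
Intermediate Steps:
$y{\left(S \right)} = 5$ ($y{\left(S \right)} = - 5 \frac{4}{-4} = - 5 \cdot 4 \left(- \frac{1}{4}\right) = \left(-5\right) \left(-1\right) = 5$)
$G{\left(V \right)} = -9 + \frac{1}{-3 + V}$
$D{\left(N \right)} = 1$ ($D{\left(N \right)} = \frac{2 N}{2 N} = 2 N \frac{1}{2 N} = 1$)
$P{\left(Q,Y \right)} = - \frac{19 Y}{3}$ ($P{\left(Q,Y \right)} = Y \left(\frac{28 - 0}{-3 + 0} + 3\right) = Y \left(\frac{28 + 0}{-3} + 3\right) = Y \left(\left(- \frac{1}{3}\right) 28 + 3\right) = Y \left(- \frac{28}{3} + 3\right) = Y \left(- \frac{19}{3}\right) = - \frac{19 Y}{3}$)
$\left(P{\left(-5,D{\left(y{\left(3 \right)} \right)} \right)} - 141\right)^{2} = \left(\left(- \frac{19}{3}\right) 1 - 141\right)^{2} = \left(- \frac{19}{3} - 141\right)^{2} = \left(- \frac{442}{3}\right)^{2} = \frac{195364}{9}$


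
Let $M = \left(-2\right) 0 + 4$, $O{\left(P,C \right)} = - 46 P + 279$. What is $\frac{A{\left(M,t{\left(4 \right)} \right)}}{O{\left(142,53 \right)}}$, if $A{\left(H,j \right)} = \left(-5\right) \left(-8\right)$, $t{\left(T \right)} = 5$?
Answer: $- \frac{40}{6253} \approx -0.0063969$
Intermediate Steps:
$O{\left(P,C \right)} = 279 - 46 P$
$M = 4$ ($M = 0 + 4 = 4$)
$A{\left(H,j \right)} = 40$
$\frac{A{\left(M,t{\left(4 \right)} \right)}}{O{\left(142,53 \right)}} = \frac{40}{279 - 6532} = \frac{40}{-6253} = 40 \left(- \frac{1}{6253}\right) = - \frac{40}{6253}$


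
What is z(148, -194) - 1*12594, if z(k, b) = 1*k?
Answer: -12446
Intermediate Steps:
z(k, b) = k
z(148, -194) - 1*12594 = 148 - 1*12594 = 148 - 12594 = -12446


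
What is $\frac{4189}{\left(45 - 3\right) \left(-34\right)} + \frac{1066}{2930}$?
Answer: $- \frac{5375761}{2092020} \approx -2.5696$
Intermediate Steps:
$\frac{4189}{\left(45 - 3\right) \left(-34\right)} + \frac{1066}{2930} = \frac{4189}{\left(45 - 3\right) \left(-34\right)} + 1066 \cdot \frac{1}{2930} = \frac{4189}{42 \left(-34\right)} + \frac{533}{1465} = \frac{4189}{-1428} + \frac{533}{1465} = 4189 \left(- \frac{1}{1428}\right) + \frac{533}{1465} = - \frac{4189}{1428} + \frac{533}{1465} = - \frac{5375761}{2092020}$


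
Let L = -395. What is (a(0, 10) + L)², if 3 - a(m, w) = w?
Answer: 161604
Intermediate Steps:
a(m, w) = 3 - w
(a(0, 10) + L)² = ((3 - 1*10) - 395)² = ((3 - 10) - 395)² = (-7 - 395)² = (-402)² = 161604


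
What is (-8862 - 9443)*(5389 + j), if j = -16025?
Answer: 194691980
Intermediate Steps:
(-8862 - 9443)*(5389 + j) = (-8862 - 9443)*(5389 - 16025) = -18305*(-10636) = 194691980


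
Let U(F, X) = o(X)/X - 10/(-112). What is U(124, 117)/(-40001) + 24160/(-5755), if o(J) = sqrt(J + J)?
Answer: -10823956347/2578304456 - sqrt(26)/1560039 ≈ -4.1981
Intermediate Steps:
o(J) = sqrt(2)*sqrt(J) (o(J) = sqrt(2*J) = sqrt(2)*sqrt(J))
U(F, X) = 5/56 + sqrt(2)/sqrt(X) (U(F, X) = (sqrt(2)*sqrt(X))/X - 10/(-112) = sqrt(2)/sqrt(X) - 10*(-1/112) = sqrt(2)/sqrt(X) + 5/56 = 5/56 + sqrt(2)/sqrt(X))
U(124, 117)/(-40001) + 24160/(-5755) = (5/56 + sqrt(2)/sqrt(117))/(-40001) + 24160/(-5755) = (5/56 + sqrt(2)*(sqrt(13)/39))*(-1/40001) + 24160*(-1/5755) = (5/56 + sqrt(26)/39)*(-1/40001) - 4832/1151 = (-5/2240056 - sqrt(26)/1560039) - 4832/1151 = -10823956347/2578304456 - sqrt(26)/1560039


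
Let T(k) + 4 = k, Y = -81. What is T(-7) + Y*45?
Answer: -3656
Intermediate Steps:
T(k) = -4 + k
T(-7) + Y*45 = (-4 - 7) - 81*45 = -11 - 3645 = -3656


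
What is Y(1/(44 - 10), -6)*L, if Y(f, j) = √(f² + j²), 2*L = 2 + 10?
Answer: 3*√41617/17 ≈ 36.000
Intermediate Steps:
L = 6 (L = (2 + 10)/2 = (½)*12 = 6)
Y(1/(44 - 10), -6)*L = √((1/(44 - 10))² + (-6)²)*6 = √((1/34)² + 36)*6 = √(1/1156 + 36)*6 = √(41617/1156)*6 = (√41617/34)*6 = 3*√41617/17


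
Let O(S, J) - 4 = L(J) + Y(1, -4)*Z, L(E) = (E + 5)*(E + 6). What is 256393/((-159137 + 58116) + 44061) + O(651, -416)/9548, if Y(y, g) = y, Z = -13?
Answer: 1787444149/135963520 ≈ 13.146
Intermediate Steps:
L(E) = (5 + E)*(6 + E)
O(S, J) = 21 + J² + 11*J (O(S, J) = 4 + ((30 + J² + 11*J) + 1*(-13)) = 4 + ((30 + J² + 11*J) - 13) = 4 + (17 + J² + 11*J) = 21 + J² + 11*J)
256393/((-159137 + 58116) + 44061) + O(651, -416)/9548 = 256393/((-159137 + 58116) + 44061) + (21 + (-416)² + 11*(-416))/9548 = 256393/(-101021 + 44061) + (21 + 173056 - 4576)*(1/9548) = 256393/(-56960) + 168501*(1/9548) = 256393*(-1/56960) + 168501/9548 = -256393/56960 + 168501/9548 = 1787444149/135963520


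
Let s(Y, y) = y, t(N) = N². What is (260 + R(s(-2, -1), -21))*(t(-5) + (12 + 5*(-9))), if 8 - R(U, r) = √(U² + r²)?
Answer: -2144 + 8*√442 ≈ -1975.8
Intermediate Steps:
R(U, r) = 8 - √(U² + r²)
(260 + R(s(-2, -1), -21))*(t(-5) + (12 + 5*(-9))) = (260 + (8 - √((-1)² + (-21)²)))*((-5)² + (12 + 5*(-9))) = (260 + (8 - √(1 + 441)))*(25 + (12 - 45)) = (260 + (8 - √442))*(25 - 33) = (268 - √442)*(-8) = -2144 + 8*√442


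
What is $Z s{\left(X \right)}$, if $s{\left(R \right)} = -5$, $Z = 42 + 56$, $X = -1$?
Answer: $-490$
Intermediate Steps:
$Z = 98$
$Z s{\left(X \right)} = 98 \left(-5\right) = -490$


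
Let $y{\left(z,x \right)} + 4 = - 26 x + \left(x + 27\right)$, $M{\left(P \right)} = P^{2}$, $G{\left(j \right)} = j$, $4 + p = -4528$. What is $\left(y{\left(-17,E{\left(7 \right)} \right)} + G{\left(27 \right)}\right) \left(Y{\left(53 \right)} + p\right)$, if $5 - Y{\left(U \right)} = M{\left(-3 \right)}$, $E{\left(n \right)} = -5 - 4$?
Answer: $-1247400$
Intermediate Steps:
$p = -4532$ ($p = -4 - 4528 = -4532$)
$E{\left(n \right)} = -9$
$Y{\left(U \right)} = -4$ ($Y{\left(U \right)} = 5 - \left(-3\right)^{2} = 5 - 9 = -4$)
$y{\left(z,x \right)} = 23 - 25 x$ ($y{\left(z,x \right)} = -4 - \left(-27 + 25 x\right) = 23 - 25 x$)
$\left(y{\left(-17,E{\left(7 \right)} \right)} + G{\left(27 \right)}\right) \left(Y{\left(53 \right)} + p\right) = \left(\left(23 - -225\right) + 27\right) \left(-4 - 4532\right) = \left(\left(23 + 225\right) + 27\right) \left(-4536\right) = \left(248 + 27\right) \left(-4536\right) = 275 \left(-4536\right) = -1247400$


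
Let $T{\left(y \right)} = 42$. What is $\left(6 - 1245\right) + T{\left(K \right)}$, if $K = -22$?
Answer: $-1197$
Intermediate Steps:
$\left(6 - 1245\right) + T{\left(K \right)} = \left(6 - 1245\right) + 42 = -1239 + 42 = -1197$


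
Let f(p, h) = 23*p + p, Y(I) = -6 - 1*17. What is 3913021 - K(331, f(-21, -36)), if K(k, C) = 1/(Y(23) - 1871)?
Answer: 7411261775/1894 ≈ 3.9130e+6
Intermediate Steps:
Y(I) = -23 (Y(I) = -6 - 17 = -23)
f(p, h) = 24*p
K(k, C) = -1/1894 (K(k, C) = 1/(-23 - 1871) = 1/(-1894) = -1/1894)
3913021 - K(331, f(-21, -36)) = 3913021 - 1*(-1/1894) = 3913021 + 1/1894 = 7411261775/1894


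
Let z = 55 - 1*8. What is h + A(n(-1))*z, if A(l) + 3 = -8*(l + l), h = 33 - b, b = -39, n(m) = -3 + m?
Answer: 2939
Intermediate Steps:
z = 47 (z = 55 - 8 = 47)
h = 72 (h = 33 - 1*(-39) = 33 + 39 = 72)
A(l) = -3 - 16*l (A(l) = -3 - 8*(l + l) = -3 - 16*l)
h + A(n(-1))*z = 72 + (-3 - 16*(-3 - 1))*47 = 72 + (-3 - 16*(-4))*47 = 72 + (-3 + 64)*47 = 72 + 61*47 = 72 + 2867 = 2939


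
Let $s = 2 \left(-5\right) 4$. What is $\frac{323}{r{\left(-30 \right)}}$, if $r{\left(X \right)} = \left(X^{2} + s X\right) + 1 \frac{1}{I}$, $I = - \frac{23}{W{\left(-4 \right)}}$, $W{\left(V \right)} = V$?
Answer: $\frac{7429}{48304} \approx 0.1538$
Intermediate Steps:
$s = -40$ ($s = \left(-10\right) 4 = -40$)
$I = \frac{23}{4}$ ($I = - \frac{23}{-4} = \left(-23\right) \left(- \frac{1}{4}\right) = \frac{23}{4} \approx 5.75$)
$r{\left(X \right)} = \frac{4}{23} + X^{2} - 40 X$ ($r{\left(X \right)} = \left(X^{2} - 40 X\right) + 1 \frac{1}{\frac{23}{4}} = \left(X^{2} - 40 X\right) + 1 \cdot \frac{4}{23} = \left(X^{2} - 40 X\right) + \frac{4}{23} = \frac{4}{23} + X^{2} - 40 X$)
$\frac{323}{r{\left(-30 \right)}} = \frac{323}{\frac{4}{23} - 30 \left(-40 - 30\right)} = \frac{323}{\frac{4}{23} - -2100} = \frac{323}{\frac{4}{23} + 2100} = \frac{323}{\frac{48304}{23}} = 323 \cdot \frac{23}{48304} = \frac{7429}{48304}$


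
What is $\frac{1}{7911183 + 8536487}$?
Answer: $\frac{1}{16447670} \approx 6.0799 \cdot 10^{-8}$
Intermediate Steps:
$\frac{1}{7911183 + 8536487} = \frac{1}{16447670}$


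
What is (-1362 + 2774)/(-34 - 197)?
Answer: -1412/231 ≈ -6.1126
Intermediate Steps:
(-1362 + 2774)/(-34 - 197) = 1412/(-231) = 1412*(-1/231) = -1412/231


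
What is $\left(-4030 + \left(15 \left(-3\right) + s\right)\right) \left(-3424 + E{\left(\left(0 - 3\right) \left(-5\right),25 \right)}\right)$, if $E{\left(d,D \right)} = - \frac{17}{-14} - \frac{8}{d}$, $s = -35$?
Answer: $\frac{98488889}{7} \approx 1.407 \cdot 10^{7}$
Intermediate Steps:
$E{\left(d,D \right)} = \frac{17}{14} - \frac{8}{d}$ ($E{\left(d,D \right)} = \left(-17\right) \left(- \frac{1}{14}\right) - \frac{8}{d} = \frac{17}{14} - \frac{8}{d}$)
$\left(-4030 + \left(15 \left(-3\right) + s\right)\right) \left(-3424 + E{\left(\left(0 - 3\right) \left(-5\right),25 \right)}\right) = \left(-4030 + \left(15 \left(-3\right) - 35\right)\right) \left(-3424 + \left(\frac{17}{14} - \frac{8}{\left(0 - 3\right) \left(-5\right)}\right)\right) = \left(-4030 - 80\right) \left(-3424 + \left(\frac{17}{14} - \frac{8}{\left(-3\right) \left(-5\right)}\right)\right) = \left(-4030 - 80\right) \left(-3424 + \left(\frac{17}{14} - \frac{8}{15}\right)\right) = - 4110 \left(-3424 + \left(\frac{17}{14} - \frac{8}{15}\right)\right) = - 4110 \left(-3424 + \frac{143}{210}\right) = \left(-4110\right) \left(- \frac{718897}{210}\right) = \frac{98488889}{7}$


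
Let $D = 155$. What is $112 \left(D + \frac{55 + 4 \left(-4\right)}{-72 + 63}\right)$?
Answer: $\frac{50624}{3} \approx 16875.0$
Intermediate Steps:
$112 \left(D + \frac{55 + 4 \left(-4\right)}{-72 + 63}\right) = 112 \left(155 + \frac{55 + 4 \left(-4\right)}{-72 + 63}\right) = 112 \left(155 + \frac{55 - 16}{-9}\right) = 112 \left(155 + 39 \left(- \frac{1}{9}\right)\right) = 112 \left(155 - \frac{13}{3}\right) = 112 \cdot \frac{452}{3} = \frac{50624}{3}$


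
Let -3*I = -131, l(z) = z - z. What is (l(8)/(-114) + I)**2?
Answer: 17161/9 ≈ 1906.8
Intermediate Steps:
l(z) = 0
I = 131/3 (I = -1/3*(-131) = 131/3 ≈ 43.667)
(l(8)/(-114) + I)**2 = (0/(-114) + 131/3)**2 = (0*(-1/114) + 131/3)**2 = (0 + 131/3)**2 = (131/3)**2 = 17161/9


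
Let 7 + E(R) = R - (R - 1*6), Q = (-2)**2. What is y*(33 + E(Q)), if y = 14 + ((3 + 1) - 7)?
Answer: 352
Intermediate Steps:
Q = 4
E(R) = -1 (E(R) = -7 + (R - (R - 1*6)) = -7 + (R - (R - 6)) = -7 + (R - (-6 + R)) = -7 + (R + (6 - R)) = -7 + 6 = -1)
y = 11 (y = 14 + (4 - 7) = 14 - 3 = 11)
y*(33 + E(Q)) = 11*(33 - 1) = 11*32 = 352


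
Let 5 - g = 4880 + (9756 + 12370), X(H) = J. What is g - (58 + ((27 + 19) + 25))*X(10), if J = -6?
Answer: -26227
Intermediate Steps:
X(H) = -6
g = -27001 (g = 5 - (4880 + (9756 + 12370)) = 5 - (4880 + 22126) = 5 - 1*27006 = 5 - 27006 = -27001)
g - (58 + ((27 + 19) + 25))*X(10) = -27001 - (58 + ((27 + 19) + 25))*(-6) = -27001 - (58 + (46 + 25))*(-6) = -27001 - (58 + 71)*(-6) = -27001 - 129*(-6) = -27001 - 1*(-774) = -27001 + 774 = -26227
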